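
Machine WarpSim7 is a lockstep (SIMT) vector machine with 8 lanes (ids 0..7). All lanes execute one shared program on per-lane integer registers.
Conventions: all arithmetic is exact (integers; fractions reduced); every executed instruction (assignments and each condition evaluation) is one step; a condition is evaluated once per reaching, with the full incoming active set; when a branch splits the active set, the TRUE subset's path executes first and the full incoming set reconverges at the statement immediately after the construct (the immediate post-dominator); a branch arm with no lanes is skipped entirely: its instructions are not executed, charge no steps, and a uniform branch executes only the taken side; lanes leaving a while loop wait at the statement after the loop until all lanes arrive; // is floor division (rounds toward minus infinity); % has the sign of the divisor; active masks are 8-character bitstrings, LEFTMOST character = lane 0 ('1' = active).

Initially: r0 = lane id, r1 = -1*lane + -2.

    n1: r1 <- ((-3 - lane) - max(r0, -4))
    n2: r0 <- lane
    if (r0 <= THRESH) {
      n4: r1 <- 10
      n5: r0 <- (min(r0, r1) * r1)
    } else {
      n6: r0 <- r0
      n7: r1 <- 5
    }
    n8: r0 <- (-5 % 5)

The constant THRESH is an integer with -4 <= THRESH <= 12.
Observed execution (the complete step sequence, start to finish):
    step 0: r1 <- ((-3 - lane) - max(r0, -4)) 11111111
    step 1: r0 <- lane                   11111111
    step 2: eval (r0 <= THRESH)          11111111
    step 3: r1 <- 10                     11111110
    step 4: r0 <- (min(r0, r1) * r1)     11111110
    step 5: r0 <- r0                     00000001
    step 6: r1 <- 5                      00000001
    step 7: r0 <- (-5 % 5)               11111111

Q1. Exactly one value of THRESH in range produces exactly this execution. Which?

Answer: THRESH = 6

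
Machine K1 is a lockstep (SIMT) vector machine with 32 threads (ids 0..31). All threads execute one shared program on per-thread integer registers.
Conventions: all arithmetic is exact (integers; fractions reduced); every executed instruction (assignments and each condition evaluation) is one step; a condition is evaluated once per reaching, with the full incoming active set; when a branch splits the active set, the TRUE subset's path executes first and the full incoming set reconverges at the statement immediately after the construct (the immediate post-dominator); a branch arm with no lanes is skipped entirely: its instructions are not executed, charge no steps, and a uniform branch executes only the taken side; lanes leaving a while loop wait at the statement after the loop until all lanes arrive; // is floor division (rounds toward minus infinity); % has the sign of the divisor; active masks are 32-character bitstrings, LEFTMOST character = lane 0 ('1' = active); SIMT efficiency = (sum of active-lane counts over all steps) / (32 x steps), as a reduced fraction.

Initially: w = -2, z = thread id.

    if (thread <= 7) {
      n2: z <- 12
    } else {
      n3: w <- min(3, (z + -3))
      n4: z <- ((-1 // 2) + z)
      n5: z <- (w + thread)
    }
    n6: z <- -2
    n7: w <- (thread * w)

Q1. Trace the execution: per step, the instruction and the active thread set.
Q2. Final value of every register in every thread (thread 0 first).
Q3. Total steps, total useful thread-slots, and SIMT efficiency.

step 0: eval (thread <= 7)           11111111111111111111111111111111
step 1: z <- 12                      11111111000000000000000000000000
step 2: w <- min(3, (z + -3))        00000000111111111111111111111111
step 3: z <- ((-1 // 2) + z)         00000000111111111111111111111111
step 4: z <- (w + thread)            00000000111111111111111111111111
step 5: z <- -2                      11111111111111111111111111111111
step 6: w <- (thread * w)            11111111111111111111111111111111

Answer: 7 steps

w: 0,-2,-4,-6,-8,-10,-12,-14,24,27,30,33,36,39,42,45,48,51,54,57,60,63,66,69,72,75,78,81,84,87,90,93
z: -2,-2,-2,-2,-2,-2,-2,-2,-2,-2,-2,-2,-2,-2,-2,-2,-2,-2,-2,-2,-2,-2,-2,-2,-2,-2,-2,-2,-2,-2,-2,-2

steps = 7; useful = 176; efficiency = 176/224 = 11/14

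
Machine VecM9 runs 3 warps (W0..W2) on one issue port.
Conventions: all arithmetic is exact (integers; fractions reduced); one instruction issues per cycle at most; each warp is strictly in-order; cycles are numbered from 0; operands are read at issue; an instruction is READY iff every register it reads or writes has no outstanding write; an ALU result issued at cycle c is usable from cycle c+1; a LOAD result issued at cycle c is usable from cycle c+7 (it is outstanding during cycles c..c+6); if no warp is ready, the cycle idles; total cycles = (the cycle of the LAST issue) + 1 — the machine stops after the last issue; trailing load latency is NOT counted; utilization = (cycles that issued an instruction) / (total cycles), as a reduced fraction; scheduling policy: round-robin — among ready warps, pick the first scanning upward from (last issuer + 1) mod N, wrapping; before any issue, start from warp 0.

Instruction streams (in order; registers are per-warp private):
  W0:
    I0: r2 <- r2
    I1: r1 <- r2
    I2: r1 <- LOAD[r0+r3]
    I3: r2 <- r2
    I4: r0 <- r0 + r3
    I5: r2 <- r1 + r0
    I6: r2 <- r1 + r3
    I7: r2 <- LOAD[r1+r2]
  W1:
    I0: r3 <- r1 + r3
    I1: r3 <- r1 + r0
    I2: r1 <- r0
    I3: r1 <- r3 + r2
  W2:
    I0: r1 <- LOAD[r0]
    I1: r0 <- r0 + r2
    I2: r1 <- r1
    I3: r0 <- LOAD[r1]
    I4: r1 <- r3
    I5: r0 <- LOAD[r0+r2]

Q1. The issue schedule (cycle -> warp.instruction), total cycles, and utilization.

cycle 0: W0.I0
cycle 1: W1.I0
cycle 2: W2.I0
cycle 3: W0.I1
cycle 4: W1.I1
cycle 5: W2.I1
cycle 6: W0.I2
cycle 7: W1.I2
cycle 8: W0.I3
cycle 9: W1.I3
cycle 10: W2.I2
cycle 11: W0.I4
cycle 12: W2.I3
cycle 13: W0.I5
cycle 14: W2.I4
cycle 15: W0.I6
cycle 16: W0.I7
cycle 17: idle
cycle 18: idle
cycle 19: W2.I5

Answer: 20 cycles, utilization 9/10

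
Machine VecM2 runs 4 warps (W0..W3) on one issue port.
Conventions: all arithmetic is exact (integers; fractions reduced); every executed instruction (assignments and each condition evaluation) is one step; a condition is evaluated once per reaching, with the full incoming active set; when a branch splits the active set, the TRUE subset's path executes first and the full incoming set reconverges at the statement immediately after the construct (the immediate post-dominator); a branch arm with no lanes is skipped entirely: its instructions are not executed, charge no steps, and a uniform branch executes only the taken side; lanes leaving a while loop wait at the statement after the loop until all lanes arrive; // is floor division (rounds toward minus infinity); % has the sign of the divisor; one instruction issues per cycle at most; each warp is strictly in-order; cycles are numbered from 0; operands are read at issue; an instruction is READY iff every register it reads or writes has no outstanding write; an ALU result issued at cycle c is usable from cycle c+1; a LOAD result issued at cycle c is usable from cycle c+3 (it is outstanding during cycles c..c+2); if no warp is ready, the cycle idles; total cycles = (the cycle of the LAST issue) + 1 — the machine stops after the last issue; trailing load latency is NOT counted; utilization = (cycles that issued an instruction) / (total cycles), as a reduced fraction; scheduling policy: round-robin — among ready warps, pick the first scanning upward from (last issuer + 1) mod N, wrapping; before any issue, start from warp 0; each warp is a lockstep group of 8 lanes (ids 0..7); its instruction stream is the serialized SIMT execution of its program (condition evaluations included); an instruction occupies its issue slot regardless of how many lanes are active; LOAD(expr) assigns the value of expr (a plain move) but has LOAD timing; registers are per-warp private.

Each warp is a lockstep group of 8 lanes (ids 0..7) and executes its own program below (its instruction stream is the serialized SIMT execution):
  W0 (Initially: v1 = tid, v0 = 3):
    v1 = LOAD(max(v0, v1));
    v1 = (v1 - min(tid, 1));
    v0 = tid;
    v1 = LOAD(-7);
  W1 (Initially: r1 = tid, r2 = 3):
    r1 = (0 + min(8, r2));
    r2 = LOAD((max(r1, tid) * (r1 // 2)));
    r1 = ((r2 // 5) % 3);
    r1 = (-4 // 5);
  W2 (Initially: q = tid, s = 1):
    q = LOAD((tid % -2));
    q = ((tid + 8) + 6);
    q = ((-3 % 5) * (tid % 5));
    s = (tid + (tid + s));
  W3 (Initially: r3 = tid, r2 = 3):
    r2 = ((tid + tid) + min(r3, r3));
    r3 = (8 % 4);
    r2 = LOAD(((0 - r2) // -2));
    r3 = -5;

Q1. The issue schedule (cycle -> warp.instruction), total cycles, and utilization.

cycle 0: W0.I0
cycle 1: W1.I0
cycle 2: W2.I0
cycle 3: W3.I0
cycle 4: W0.I1
cycle 5: W1.I1
cycle 6: W2.I1
cycle 7: W3.I1
cycle 8: W0.I2
cycle 9: W1.I2
cycle 10: W2.I2
cycle 11: W3.I2
cycle 12: W0.I3
cycle 13: W1.I3
cycle 14: W2.I3
cycle 15: W3.I3

Answer: 16 cycles, utilization 1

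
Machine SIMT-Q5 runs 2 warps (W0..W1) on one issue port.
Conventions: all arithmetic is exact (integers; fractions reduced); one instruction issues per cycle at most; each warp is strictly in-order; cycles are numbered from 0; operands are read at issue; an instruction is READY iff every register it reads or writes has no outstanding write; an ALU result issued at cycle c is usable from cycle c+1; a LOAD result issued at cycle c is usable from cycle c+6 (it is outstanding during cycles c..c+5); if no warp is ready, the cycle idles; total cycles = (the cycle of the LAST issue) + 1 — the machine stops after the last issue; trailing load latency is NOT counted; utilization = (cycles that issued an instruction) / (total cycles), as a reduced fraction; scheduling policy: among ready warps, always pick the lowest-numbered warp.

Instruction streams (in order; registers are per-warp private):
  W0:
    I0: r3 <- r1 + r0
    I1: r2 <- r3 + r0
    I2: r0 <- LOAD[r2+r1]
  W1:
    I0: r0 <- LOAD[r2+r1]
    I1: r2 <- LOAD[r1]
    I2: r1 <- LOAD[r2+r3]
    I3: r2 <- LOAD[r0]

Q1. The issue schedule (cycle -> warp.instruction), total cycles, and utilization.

cycle 0: W0.I0
cycle 1: W0.I1
cycle 2: W0.I2
cycle 3: W1.I0
cycle 4: W1.I1
cycle 5: idle
cycle 6: idle
cycle 7: idle
cycle 8: idle
cycle 9: idle
cycle 10: W1.I2
cycle 11: W1.I3

Answer: 12 cycles, utilization 7/12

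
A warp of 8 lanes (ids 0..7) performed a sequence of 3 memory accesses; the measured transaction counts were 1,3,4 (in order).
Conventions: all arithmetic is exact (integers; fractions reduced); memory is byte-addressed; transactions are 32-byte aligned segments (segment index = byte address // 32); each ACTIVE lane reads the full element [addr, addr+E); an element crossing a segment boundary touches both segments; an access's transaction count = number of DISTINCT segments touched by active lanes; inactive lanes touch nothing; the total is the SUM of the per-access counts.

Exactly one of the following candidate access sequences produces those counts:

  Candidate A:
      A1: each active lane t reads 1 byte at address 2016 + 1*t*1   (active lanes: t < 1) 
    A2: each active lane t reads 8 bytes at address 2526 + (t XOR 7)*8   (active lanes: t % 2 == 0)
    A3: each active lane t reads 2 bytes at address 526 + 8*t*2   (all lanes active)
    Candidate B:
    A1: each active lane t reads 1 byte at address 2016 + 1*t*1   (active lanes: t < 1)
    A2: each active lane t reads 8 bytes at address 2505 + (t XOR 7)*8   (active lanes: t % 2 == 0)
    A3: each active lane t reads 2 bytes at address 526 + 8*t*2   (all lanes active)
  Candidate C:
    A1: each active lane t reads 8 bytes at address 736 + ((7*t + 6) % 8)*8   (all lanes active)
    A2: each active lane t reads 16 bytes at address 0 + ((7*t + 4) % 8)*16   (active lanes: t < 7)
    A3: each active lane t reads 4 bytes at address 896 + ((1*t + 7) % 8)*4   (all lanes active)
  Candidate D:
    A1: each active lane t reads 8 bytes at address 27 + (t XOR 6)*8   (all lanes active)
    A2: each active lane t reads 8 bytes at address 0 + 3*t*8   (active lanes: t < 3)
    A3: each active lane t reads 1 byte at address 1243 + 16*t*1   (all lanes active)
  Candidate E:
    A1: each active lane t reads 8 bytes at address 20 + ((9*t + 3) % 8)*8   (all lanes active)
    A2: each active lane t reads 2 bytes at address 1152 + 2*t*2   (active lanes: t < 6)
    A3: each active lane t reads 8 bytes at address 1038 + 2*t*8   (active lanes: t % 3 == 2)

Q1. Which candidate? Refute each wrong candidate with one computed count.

A: A2 gives 2 transactions, not 3
C: A1 gives 2 transactions, not 1
D: A1 gives 3 transactions, not 1
E: A1 gives 3 transactions, not 1
B: all counts match (1,3,4)

Answer: B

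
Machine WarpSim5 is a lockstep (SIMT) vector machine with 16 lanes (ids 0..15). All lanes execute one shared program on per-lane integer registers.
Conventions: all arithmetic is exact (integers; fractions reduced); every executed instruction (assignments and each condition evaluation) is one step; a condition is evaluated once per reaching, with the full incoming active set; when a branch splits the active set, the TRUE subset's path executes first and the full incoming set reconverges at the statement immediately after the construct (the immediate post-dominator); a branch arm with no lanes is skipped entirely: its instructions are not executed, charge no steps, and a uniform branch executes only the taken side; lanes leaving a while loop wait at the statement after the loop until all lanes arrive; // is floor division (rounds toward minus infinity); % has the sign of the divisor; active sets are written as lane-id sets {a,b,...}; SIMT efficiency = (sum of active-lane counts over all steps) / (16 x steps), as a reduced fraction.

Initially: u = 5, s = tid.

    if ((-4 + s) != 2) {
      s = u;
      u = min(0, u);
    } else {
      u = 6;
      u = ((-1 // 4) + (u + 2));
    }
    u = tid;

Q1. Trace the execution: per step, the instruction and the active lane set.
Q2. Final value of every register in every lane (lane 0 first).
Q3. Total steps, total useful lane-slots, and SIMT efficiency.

step 0: eval ((-4 + s) != 2)         {0,1,2,3,4,5,6,7,8,9,10,11,12,13,14,15}
step 1: s <- u                       {0,1,2,3,4,5,7,8,9,10,11,12,13,14,15}
step 2: u <- min(0, u)               {0,1,2,3,4,5,7,8,9,10,11,12,13,14,15}
step 3: u <- 6                       {6}
step 4: u <- ((-1 // 4) + (u + 2))   {6}
step 5: u <- tid                     {0,1,2,3,4,5,6,7,8,9,10,11,12,13,14,15}

Answer: 6 steps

u: 0,1,2,3,4,5,6,7,8,9,10,11,12,13,14,15
s: 5,5,5,5,5,5,6,5,5,5,5,5,5,5,5,5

steps = 6; useful = 64; efficiency = 64/96 = 2/3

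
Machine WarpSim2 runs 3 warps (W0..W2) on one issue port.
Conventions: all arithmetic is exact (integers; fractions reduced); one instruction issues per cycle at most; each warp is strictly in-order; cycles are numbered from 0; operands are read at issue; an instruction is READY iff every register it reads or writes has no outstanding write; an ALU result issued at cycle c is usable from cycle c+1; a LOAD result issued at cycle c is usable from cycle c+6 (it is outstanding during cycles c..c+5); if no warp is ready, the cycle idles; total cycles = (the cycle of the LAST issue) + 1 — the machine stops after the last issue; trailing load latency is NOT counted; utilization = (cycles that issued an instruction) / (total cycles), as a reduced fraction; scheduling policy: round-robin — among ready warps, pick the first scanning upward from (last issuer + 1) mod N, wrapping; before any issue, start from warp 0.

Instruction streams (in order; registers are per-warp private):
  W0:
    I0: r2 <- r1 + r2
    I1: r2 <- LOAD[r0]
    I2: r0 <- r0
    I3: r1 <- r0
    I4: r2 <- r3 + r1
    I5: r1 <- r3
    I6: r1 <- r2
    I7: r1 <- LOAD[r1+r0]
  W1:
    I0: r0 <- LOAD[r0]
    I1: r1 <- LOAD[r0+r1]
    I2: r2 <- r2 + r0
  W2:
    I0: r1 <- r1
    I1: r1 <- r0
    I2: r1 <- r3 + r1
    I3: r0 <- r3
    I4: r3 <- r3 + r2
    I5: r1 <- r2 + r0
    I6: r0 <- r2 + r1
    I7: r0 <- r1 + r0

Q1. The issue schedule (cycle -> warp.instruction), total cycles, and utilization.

cycle 0: W0.I0
cycle 1: W1.I0
cycle 2: W2.I0
cycle 3: W0.I1
cycle 4: W2.I1
cycle 5: W0.I2
cycle 6: W2.I2
cycle 7: W0.I3
cycle 8: W1.I1
cycle 9: W2.I3
cycle 10: W0.I4
cycle 11: W1.I2
cycle 12: W2.I4
cycle 13: W0.I5
cycle 14: W2.I5
cycle 15: W0.I6
cycle 16: W2.I6
cycle 17: W0.I7
cycle 18: W2.I7

Answer: 19 cycles, utilization 1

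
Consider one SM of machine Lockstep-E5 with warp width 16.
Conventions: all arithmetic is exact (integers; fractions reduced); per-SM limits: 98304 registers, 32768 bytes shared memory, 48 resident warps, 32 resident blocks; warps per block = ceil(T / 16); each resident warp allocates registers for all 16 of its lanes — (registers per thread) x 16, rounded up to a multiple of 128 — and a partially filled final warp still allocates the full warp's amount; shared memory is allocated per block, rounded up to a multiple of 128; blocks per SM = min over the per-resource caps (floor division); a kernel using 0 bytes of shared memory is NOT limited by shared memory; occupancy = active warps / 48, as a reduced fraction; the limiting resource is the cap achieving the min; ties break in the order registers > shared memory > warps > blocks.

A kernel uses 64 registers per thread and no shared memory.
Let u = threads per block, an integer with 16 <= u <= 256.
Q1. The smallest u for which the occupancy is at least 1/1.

Answer: u = 17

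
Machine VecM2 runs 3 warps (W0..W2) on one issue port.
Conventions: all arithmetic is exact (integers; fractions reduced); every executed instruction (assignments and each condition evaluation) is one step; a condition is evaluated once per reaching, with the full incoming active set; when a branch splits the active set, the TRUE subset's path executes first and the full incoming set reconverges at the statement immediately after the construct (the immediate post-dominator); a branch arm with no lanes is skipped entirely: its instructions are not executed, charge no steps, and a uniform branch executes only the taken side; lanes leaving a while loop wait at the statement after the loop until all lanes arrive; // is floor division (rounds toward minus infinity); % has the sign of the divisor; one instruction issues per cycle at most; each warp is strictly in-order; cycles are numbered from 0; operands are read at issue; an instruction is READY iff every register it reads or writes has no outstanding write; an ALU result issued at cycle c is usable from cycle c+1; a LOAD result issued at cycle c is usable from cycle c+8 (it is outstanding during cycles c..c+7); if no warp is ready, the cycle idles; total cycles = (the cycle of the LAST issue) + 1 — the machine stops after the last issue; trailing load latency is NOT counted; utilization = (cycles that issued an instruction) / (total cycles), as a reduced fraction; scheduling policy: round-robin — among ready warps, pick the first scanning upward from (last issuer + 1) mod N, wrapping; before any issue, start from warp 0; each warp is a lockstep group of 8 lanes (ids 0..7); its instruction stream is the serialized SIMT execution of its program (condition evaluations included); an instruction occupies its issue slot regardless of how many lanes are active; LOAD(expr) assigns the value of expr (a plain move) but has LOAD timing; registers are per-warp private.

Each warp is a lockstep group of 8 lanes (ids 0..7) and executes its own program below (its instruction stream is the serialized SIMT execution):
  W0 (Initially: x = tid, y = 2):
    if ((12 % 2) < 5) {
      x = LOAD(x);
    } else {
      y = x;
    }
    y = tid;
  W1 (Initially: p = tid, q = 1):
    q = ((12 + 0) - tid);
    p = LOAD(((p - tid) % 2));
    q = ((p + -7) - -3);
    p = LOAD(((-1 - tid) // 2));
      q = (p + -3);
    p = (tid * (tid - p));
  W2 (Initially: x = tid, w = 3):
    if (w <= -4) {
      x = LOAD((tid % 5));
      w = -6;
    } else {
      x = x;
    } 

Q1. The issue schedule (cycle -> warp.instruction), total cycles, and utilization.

cycle 0: W0.I0
cycle 1: W1.I0
cycle 2: W2.I0
cycle 3: W0.I1
cycle 4: W1.I1
cycle 5: W2.I1
cycle 6: W0.I2
cycle 7: idle
cycle 8: idle
cycle 9: idle
cycle 10: idle
cycle 11: idle
cycle 12: W1.I2
cycle 13: W1.I3
cycle 14: idle
cycle 15: idle
cycle 16: idle
cycle 17: idle
cycle 18: idle
cycle 19: idle
cycle 20: idle
cycle 21: W1.I4
cycle 22: W1.I5

Answer: 23 cycles, utilization 11/23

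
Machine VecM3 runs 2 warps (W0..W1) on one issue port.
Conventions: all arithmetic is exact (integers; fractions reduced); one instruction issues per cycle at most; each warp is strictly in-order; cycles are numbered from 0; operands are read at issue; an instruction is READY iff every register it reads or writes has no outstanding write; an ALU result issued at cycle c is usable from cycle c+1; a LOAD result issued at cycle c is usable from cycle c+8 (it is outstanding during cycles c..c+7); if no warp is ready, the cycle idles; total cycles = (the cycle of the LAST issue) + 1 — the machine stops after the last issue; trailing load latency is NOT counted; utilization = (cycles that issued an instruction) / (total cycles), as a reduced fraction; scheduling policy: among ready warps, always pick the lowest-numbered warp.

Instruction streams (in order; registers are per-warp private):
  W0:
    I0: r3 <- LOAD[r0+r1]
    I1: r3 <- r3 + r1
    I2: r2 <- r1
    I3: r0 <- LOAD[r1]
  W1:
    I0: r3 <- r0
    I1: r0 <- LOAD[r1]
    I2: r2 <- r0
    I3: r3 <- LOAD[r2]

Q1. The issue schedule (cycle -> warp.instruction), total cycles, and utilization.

cycle 0: W0.I0
cycle 1: W1.I0
cycle 2: W1.I1
cycle 3: idle
cycle 4: idle
cycle 5: idle
cycle 6: idle
cycle 7: idle
cycle 8: W0.I1
cycle 9: W0.I2
cycle 10: W0.I3
cycle 11: W1.I2
cycle 12: W1.I3

Answer: 13 cycles, utilization 8/13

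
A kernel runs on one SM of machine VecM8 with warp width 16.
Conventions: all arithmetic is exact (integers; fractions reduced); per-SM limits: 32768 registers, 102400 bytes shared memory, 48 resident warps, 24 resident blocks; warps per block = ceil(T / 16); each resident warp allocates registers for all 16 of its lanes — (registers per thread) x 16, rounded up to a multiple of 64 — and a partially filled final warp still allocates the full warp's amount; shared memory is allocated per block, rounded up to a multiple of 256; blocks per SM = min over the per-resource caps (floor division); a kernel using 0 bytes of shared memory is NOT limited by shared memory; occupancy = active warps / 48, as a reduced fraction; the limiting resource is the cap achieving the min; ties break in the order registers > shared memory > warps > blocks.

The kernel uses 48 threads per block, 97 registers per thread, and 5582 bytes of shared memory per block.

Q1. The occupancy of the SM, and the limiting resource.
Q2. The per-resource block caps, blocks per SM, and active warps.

Answer: occupancy 3/8, limited by registers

registers: 6 blocks
shared memory: 18 blocks
warps: 16 blocks
blocks: 24 blocks

Answer: 6 blocks, 18 active warps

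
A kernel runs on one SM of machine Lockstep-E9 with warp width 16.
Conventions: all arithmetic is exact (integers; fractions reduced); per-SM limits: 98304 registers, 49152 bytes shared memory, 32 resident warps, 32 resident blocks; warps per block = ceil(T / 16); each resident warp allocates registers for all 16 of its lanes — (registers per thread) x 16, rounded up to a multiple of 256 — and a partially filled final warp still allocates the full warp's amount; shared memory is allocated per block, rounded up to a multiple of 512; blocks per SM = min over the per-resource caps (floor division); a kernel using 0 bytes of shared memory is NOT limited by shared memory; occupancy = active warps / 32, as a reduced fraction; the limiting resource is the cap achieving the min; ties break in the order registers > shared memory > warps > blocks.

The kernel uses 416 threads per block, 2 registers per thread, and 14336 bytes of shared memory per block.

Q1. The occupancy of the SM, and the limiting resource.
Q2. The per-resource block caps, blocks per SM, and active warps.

Answer: occupancy 13/16, limited by warps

registers: 14 blocks
shared memory: 3 blocks
warps: 1 block
blocks: 32 blocks

Answer: 1 block, 26 active warps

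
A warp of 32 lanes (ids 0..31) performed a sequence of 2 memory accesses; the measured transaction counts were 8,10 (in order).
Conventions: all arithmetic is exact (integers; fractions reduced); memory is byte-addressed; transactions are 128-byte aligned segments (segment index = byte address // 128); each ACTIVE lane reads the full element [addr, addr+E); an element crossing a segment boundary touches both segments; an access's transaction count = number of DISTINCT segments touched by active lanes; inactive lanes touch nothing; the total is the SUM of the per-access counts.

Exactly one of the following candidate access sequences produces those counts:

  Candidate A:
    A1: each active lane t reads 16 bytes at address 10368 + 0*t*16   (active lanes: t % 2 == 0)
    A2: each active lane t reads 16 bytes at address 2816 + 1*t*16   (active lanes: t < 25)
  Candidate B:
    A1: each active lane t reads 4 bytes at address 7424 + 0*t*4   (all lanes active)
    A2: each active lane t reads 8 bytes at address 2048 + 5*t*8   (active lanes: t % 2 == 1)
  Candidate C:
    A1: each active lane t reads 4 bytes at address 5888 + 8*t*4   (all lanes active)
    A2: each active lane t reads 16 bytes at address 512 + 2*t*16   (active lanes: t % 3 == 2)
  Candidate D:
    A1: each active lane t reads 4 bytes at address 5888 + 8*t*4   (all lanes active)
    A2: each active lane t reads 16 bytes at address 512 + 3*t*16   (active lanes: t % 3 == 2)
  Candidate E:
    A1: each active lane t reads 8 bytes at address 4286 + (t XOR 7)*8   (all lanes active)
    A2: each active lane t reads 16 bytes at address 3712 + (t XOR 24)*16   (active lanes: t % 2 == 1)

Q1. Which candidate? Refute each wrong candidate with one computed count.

A: A1 gives 1 transaction, not 8
B: A1 gives 1 transaction, not 8
C: A2 gives 8 transactions, not 10
E: A1 gives 3 transactions, not 8
D: all counts match (8,10)

Answer: D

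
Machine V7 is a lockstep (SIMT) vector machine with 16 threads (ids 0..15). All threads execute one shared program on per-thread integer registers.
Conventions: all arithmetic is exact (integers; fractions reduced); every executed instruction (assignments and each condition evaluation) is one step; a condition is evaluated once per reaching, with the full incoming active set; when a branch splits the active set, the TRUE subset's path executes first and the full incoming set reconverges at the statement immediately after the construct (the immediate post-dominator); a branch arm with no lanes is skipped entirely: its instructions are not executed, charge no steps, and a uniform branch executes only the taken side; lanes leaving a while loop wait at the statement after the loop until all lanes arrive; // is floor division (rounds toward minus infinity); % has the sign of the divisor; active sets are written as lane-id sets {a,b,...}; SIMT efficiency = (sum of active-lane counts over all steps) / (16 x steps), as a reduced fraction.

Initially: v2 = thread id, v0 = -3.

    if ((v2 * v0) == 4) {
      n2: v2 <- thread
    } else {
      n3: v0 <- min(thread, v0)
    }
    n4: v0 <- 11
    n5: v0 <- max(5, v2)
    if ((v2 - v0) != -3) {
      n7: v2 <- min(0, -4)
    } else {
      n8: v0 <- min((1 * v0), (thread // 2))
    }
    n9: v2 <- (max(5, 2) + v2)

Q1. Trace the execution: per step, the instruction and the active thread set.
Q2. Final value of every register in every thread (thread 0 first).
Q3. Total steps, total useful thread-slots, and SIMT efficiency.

step 0: eval ((v2 * v0) == 4)        {0,1,2,3,4,5,6,7,8,9,10,11,12,13,14,15}
step 1: v0 <- min(thread, v0)        {0,1,2,3,4,5,6,7,8,9,10,11,12,13,14,15}
step 2: v0 <- 11                     {0,1,2,3,4,5,6,7,8,9,10,11,12,13,14,15}
step 3: v0 <- max(5, v2)             {0,1,2,3,4,5,6,7,8,9,10,11,12,13,14,15}
step 4: eval ((v2 - v0) != -3)       {0,1,2,3,4,5,6,7,8,9,10,11,12,13,14,15}
step 5: v2 <- min(0, -4)             {0,1,3,4,5,6,7,8,9,10,11,12,13,14,15}
step 6: v0 <- min((1 * v0), (thread // 2)) {2}
step 7: v2 <- (max(5, 2) + v2)       {0,1,2,3,4,5,6,7,8,9,10,11,12,13,14,15}

Answer: 8 steps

v2: 1,1,7,1,1,1,1,1,1,1,1,1,1,1,1,1
v0: 5,5,1,5,5,5,6,7,8,9,10,11,12,13,14,15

steps = 8; useful = 112; efficiency = 112/128 = 7/8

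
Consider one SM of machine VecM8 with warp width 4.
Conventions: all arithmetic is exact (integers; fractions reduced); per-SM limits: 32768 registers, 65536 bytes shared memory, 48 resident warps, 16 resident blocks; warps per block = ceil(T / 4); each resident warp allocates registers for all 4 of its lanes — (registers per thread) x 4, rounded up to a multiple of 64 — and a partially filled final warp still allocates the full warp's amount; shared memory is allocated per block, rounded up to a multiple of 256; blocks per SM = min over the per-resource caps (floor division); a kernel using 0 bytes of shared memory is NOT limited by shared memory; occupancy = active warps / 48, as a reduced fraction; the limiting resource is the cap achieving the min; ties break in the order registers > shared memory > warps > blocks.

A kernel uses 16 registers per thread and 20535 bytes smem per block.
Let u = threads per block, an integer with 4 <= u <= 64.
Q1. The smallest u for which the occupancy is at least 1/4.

Answer: u = 13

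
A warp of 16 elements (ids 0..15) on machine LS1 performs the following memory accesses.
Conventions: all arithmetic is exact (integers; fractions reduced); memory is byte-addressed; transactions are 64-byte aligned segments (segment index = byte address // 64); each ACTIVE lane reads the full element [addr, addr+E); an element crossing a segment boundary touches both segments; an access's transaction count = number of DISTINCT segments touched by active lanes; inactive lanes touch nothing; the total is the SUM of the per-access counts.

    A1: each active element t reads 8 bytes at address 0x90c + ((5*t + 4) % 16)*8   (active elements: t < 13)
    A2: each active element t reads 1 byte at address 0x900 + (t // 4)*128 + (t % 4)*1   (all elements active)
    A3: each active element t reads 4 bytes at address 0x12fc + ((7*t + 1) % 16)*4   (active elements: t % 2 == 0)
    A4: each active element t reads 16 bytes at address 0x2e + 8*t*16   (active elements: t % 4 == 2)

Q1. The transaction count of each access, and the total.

A1: 3 transactions
A2: 4 transactions
A3: 1 transaction
A4: 4 transactions

Answer: 3,4,1,4; total 12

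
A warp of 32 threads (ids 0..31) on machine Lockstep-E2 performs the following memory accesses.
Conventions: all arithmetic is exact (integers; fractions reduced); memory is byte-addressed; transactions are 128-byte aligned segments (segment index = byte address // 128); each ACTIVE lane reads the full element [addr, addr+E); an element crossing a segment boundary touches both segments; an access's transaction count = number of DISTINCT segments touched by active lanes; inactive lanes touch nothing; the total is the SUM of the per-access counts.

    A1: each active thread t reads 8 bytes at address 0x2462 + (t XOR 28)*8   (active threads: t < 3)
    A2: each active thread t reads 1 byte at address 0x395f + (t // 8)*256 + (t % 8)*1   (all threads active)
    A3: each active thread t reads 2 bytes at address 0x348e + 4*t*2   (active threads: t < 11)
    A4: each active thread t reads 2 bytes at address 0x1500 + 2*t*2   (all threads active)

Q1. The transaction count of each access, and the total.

A1: 1 transaction
A2: 4 transactions
A3: 1 transaction
A4: 1 transaction

Answer: 1,4,1,1; total 7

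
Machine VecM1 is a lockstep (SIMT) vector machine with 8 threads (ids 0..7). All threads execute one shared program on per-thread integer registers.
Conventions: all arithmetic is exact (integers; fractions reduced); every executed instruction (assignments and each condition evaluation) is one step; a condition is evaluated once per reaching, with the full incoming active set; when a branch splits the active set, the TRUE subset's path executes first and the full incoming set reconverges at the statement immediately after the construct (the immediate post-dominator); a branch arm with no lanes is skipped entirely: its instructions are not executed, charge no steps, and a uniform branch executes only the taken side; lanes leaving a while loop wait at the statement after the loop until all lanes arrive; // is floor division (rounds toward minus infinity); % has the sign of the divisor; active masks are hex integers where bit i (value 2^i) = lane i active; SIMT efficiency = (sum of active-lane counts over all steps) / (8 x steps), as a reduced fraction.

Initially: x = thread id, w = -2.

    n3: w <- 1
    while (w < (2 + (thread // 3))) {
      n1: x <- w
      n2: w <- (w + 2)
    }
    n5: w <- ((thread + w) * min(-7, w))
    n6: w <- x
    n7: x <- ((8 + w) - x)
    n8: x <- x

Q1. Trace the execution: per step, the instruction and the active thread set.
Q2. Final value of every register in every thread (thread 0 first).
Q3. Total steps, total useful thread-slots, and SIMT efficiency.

step 0: w <- 1                       0xff
step 1: eval (w < (2 + (thread // 3))) 0xff
step 2: x <- w                       0xff
step 3: w <- (w + 2)                 0xff
step 4: eval (w < (2 + (thread // 3))) 0xff
step 5: x <- w                       0xc0
step 6: w <- (w + 2)                 0xc0
step 7: eval (w < (2 + (thread // 3))) 0xc0
step 8: w <- ((thread + w) * min(-7, w)) 0xff
step 9: w <- x                       0xff
step 10: x <- ((8 + w) - x)           0xff
step 11: x <- x                       0xff

Answer: 12 steps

x: 8,8,8,8,8,8,8,8
w: 1,1,1,1,1,1,3,3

steps = 12; useful = 78; efficiency = 78/96 = 13/16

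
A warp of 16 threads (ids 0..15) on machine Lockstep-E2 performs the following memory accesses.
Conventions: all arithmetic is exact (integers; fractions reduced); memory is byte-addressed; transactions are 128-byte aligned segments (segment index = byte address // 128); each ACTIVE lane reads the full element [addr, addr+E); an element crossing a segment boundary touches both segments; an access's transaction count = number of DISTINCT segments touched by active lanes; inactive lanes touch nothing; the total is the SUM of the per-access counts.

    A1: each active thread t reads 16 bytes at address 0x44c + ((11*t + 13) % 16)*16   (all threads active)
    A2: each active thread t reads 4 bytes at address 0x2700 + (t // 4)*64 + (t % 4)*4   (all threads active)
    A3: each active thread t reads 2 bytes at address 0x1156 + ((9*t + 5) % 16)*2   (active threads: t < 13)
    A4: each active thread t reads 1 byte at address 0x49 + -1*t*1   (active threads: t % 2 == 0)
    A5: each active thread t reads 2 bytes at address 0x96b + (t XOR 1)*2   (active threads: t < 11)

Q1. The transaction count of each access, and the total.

A1: 3 transactions
A2: 2 transactions
A3: 1 transaction
A4: 1 transaction
A5: 2 transactions

Answer: 3,2,1,1,2; total 9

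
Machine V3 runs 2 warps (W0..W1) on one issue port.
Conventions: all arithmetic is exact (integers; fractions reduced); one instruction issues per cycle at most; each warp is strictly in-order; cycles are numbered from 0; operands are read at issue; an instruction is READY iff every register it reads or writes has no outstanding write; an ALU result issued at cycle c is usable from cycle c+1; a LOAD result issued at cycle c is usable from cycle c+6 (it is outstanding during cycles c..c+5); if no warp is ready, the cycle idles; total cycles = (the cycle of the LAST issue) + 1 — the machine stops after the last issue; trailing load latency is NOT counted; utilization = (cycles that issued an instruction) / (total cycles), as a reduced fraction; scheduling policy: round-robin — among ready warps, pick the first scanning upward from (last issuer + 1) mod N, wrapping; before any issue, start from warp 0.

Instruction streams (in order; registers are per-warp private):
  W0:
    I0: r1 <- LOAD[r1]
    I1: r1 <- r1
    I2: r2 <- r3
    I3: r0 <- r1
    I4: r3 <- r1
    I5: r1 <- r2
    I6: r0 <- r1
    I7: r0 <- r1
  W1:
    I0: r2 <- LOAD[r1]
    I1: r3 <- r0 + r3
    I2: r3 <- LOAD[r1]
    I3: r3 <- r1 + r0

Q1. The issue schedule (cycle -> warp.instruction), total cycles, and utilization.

cycle 0: W0.I0
cycle 1: W1.I0
cycle 2: W1.I1
cycle 3: W1.I2
cycle 4: idle
cycle 5: idle
cycle 6: W0.I1
cycle 7: W0.I2
cycle 8: W0.I3
cycle 9: W1.I3
cycle 10: W0.I4
cycle 11: W0.I5
cycle 12: W0.I6
cycle 13: W0.I7

Answer: 14 cycles, utilization 6/7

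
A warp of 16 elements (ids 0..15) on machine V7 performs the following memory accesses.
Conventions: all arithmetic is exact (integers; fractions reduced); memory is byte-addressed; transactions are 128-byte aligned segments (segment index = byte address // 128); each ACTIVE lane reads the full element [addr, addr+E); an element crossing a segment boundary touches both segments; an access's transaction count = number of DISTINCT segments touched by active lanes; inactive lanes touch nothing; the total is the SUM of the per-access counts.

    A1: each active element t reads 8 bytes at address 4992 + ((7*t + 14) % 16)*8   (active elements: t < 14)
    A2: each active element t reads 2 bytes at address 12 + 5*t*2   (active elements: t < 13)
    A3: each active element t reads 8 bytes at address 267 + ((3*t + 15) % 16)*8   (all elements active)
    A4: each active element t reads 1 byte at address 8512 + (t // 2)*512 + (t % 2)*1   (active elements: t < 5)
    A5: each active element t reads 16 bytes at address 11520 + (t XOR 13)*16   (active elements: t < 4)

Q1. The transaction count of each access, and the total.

A1: 1 transaction
A2: 2 transactions
A3: 2 transactions
A4: 3 transactions
A5: 1 transaction

Answer: 1,2,2,3,1; total 9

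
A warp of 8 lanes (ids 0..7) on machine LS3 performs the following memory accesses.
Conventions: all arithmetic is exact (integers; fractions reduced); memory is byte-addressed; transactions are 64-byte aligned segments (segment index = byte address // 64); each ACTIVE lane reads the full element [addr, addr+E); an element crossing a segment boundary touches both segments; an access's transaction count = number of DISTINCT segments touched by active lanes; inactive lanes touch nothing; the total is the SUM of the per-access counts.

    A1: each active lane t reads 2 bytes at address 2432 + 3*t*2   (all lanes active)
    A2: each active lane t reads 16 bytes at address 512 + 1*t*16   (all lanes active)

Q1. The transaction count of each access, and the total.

A1: 1 transaction
A2: 2 transactions

Answer: 1,2; total 3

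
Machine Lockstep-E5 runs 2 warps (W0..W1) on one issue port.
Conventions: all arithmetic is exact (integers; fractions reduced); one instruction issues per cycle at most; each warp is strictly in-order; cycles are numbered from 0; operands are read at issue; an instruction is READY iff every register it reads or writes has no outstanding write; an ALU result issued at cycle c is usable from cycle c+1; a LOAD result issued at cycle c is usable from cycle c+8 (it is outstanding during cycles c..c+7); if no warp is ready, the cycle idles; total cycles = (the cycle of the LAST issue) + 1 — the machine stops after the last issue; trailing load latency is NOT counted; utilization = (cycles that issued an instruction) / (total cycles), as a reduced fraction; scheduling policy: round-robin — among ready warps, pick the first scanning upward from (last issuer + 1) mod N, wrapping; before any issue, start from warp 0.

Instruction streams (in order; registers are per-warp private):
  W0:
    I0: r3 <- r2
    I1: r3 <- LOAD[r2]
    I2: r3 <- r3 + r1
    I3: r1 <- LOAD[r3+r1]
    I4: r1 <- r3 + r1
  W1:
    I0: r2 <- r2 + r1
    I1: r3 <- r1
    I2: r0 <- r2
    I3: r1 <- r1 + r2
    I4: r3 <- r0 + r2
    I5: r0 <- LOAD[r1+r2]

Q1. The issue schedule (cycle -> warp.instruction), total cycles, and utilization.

cycle 0: W0.I0
cycle 1: W1.I0
cycle 2: W0.I1
cycle 3: W1.I1
cycle 4: W1.I2
cycle 5: W1.I3
cycle 6: W1.I4
cycle 7: W1.I5
cycle 8: idle
cycle 9: idle
cycle 10: W0.I2
cycle 11: W0.I3
cycle 12: idle
cycle 13: idle
cycle 14: idle
cycle 15: idle
cycle 16: idle
cycle 17: idle
cycle 18: idle
cycle 19: W0.I4

Answer: 20 cycles, utilization 11/20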